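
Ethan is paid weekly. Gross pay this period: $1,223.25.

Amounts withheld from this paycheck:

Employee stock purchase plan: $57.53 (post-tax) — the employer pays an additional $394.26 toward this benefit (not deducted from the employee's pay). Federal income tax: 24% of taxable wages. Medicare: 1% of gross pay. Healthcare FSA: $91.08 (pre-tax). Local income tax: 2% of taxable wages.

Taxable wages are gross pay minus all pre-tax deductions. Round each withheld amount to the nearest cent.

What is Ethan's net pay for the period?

$768.05

Healthcare FSA: $91.08
Taxable wages = $1,223.25 − $91.08 = $1,132.17
Local income tax: $1,132.17 × 0.02 = $22.64
Federal income tax: $1,132.17 × 0.24 = $271.72
Medicare: $1,223.25 × 0.01 = $12.23
Employee stock purchase plan: $57.53
(Employer's $394.26 toward employee stock purchase plan is not withheld from the employee.)
Total deductions = $91.08 + $22.64 + $271.72 + $12.23 + $57.53 = $455.20
Net pay = $1,223.25 − $455.20 = $768.05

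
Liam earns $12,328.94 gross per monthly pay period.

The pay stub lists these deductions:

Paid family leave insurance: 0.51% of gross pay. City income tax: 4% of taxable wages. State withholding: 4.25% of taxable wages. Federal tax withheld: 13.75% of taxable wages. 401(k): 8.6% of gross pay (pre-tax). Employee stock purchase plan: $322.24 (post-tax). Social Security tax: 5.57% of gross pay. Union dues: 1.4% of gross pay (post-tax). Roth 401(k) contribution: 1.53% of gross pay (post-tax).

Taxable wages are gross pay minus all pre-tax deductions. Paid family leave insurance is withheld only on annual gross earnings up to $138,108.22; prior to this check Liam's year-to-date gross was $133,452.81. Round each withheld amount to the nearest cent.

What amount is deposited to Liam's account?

401(k): $12,328.94 × 0.086 = $1,060.29
Taxable wages = $12,328.94 − $1,060.29 = $11,268.65
State withholding: $11,268.65 × 0.0425 = $478.92
Federal tax withheld: $11,268.65 × 0.1375 = $1,549.44
City income tax: $11,268.65 × 0.04 = $450.75
Paid family leave insurance: only $138,108.22 − $133,452.81 = $4,655.41 of this check is subject → $4,655.41 × 0.0051 = $23.74
Social Security tax: $12,328.94 × 0.0557 = $686.72
Employee stock purchase plan: $322.24
Union dues: $12,328.94 × 0.014 = $172.61
Roth 401(k) contribution: $12,328.94 × 0.0153 = $188.63
Total deductions = $1,060.29 + $478.92 + $1,549.44 + $450.75 + $23.74 + $686.72 + $322.24 + $172.61 + $188.63 = $4,933.34
Net pay = $12,328.94 − $4,933.34 = $7,395.60

$7,395.60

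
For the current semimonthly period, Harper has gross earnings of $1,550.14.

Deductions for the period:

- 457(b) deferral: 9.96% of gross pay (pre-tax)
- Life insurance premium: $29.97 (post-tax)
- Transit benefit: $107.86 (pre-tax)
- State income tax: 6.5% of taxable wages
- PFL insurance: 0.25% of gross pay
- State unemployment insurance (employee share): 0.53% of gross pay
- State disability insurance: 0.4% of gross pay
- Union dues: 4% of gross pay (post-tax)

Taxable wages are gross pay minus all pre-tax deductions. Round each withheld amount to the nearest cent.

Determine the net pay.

$1,093.90

Transit benefit: $107.86
457(b) deferral: $1,550.14 × 0.0996 = $154.39
Pre-tax total = $107.86 + $154.39 = $262.25
Taxable wages = $1,550.14 − $262.25 = $1,287.89
State income tax: $1,287.89 × 0.065 = $83.71
State unemployment insurance (employee share): $1,550.14 × 0.0053 = $8.22
State disability insurance: $1,550.14 × 0.004 = $6.20
PFL insurance: $1,550.14 × 0.0025 = $3.88
Life insurance premium: $29.97
Union dues: $1,550.14 × 0.04 = $62.01
Total deductions = $107.86 + $154.39 + $83.71 + $8.22 + $6.20 + $3.88 + $29.97 + $62.01 = $456.24
Net pay = $1,550.14 − $456.24 = $1,093.90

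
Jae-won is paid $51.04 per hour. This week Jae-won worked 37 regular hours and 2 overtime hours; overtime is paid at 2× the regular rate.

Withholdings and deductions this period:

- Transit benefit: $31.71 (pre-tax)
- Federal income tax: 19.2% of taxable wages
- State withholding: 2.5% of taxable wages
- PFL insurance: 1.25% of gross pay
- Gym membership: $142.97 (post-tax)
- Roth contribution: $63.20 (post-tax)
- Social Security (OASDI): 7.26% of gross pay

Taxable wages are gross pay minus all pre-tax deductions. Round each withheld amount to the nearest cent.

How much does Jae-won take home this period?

$1,229.45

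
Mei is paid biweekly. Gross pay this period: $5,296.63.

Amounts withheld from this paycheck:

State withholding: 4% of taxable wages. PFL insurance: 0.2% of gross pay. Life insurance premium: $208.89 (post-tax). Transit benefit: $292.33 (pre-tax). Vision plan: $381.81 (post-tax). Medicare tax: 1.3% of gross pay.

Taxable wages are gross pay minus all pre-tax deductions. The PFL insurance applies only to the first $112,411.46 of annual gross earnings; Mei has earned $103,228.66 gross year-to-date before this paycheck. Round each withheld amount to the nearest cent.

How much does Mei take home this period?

Transit benefit: $292.33
Taxable wages = $5,296.63 − $292.33 = $5,004.30
State withholding: $5,004.30 × 0.04 = $200.17
Medicare tax: $5,296.63 × 0.013 = $68.86
PFL insurance: cap not yet reached, full $5,296.63 is subject → $5,296.63 × 0.002 = $10.59
Vision plan: $381.81
Life insurance premium: $208.89
Total deductions = $292.33 + $200.17 + $68.86 + $10.59 + $381.81 + $208.89 = $1,162.65
Net pay = $5,296.63 − $1,162.65 = $4,133.98

$4,133.98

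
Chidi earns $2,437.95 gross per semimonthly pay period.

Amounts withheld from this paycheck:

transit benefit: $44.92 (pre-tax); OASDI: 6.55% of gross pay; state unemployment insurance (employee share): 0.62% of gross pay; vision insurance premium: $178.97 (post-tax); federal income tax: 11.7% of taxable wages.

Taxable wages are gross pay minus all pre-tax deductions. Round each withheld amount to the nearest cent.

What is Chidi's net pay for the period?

$1,759.27

Transit benefit: $44.92
Taxable wages = $2,437.95 − $44.92 = $2,393.03
Federal income tax: $2,393.03 × 0.117 = $279.98
OASDI: $2,437.95 × 0.0655 = $159.69
State unemployment insurance (employee share): $2,437.95 × 0.0062 = $15.12
Vision insurance premium: $178.97
Total deductions = $44.92 + $279.98 + $159.69 + $15.12 + $178.97 = $678.68
Net pay = $2,437.95 − $678.68 = $1,759.27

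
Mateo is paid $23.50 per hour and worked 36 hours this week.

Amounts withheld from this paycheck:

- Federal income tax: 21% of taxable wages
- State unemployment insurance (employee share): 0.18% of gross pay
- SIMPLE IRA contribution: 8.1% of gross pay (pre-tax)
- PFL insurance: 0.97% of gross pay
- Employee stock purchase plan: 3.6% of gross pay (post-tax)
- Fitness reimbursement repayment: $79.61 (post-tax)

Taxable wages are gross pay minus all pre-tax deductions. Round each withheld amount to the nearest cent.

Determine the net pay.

Gross pay: 36 × $23.50 = $846.00
SIMPLE IRA contribution: $846.00 × 0.081 = $68.53
Taxable wages = $846.00 − $68.53 = $777.47
Federal income tax: $777.47 × 0.21 = $163.27
PFL insurance: $846.00 × 0.0097 = $8.21
State unemployment insurance (employee share): $846.00 × 0.0018 = $1.52
Fitness reimbursement repayment: $79.61
Employee stock purchase plan: $846.00 × 0.036 = $30.46
Total deductions = $68.53 + $163.27 + $8.21 + $1.52 + $79.61 + $30.46 = $351.60
Net pay = $846.00 − $351.60 = $494.40

$494.40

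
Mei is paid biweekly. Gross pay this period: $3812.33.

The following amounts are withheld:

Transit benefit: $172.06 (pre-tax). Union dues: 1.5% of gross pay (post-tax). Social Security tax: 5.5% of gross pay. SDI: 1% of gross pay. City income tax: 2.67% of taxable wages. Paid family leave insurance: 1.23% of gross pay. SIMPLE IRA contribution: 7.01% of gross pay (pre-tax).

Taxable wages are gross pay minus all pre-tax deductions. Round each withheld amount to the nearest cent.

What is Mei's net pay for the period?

$2931.10

SIMPLE IRA contribution: $3812.33 × 0.0701 = $267.24
Transit benefit: $172.06
Pre-tax total = $267.24 + $172.06 = $439.30
Taxable wages = $3812.33 − $439.30 = $3373.03
City income tax: $3373.03 × 0.0267 = $90.06
Paid family leave insurance: $3812.33 × 0.0123 = $46.89
SDI: $3812.33 × 0.01 = $38.12
Social Security tax: $3812.33 × 0.055 = $209.68
Union dues: $3812.33 × 0.015 = $57.18
Total deductions = $267.24 + $172.06 + $90.06 + $46.89 + $38.12 + $209.68 + $57.18 = $881.23
Net pay = $3812.33 − $881.23 = $2931.10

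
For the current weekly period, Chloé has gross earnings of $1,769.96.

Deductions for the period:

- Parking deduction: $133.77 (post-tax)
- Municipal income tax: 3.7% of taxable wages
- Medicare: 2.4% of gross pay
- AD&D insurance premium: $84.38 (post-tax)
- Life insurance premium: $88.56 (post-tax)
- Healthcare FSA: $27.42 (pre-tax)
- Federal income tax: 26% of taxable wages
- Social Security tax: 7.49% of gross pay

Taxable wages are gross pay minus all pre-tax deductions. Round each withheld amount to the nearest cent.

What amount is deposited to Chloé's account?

$743.25

Healthcare FSA: $27.42
Taxable wages = $1,769.96 − $27.42 = $1,742.54
Municipal income tax: $1,742.54 × 0.037 = $64.47
Federal income tax: $1,742.54 × 0.26 = $453.06
Social Security tax: $1,769.96 × 0.0749 = $132.57
Medicare: $1,769.96 × 0.024 = $42.48
Life insurance premium: $88.56
AD&D insurance premium: $84.38
Parking deduction: $133.77
Total deductions = $27.42 + $64.47 + $453.06 + $132.57 + $42.48 + $88.56 + $84.38 + $133.77 = $1,026.71
Net pay = $1,769.96 − $1,026.71 = $743.25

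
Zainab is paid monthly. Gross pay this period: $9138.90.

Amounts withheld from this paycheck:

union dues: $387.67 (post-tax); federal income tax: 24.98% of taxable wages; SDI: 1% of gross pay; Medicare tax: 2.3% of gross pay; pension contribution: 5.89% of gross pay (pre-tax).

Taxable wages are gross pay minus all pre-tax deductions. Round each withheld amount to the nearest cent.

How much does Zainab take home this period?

$5762.94

Pension contribution: $9138.90 × 0.0589 = $538.28
Taxable wages = $9138.90 − $538.28 = $8600.62
Federal income tax: $8600.62 × 0.2498 = $2148.43
Medicare tax: $9138.90 × 0.023 = $210.19
SDI: $9138.90 × 0.01 = $91.39
Union dues: $387.67
Total deductions = $538.28 + $2148.43 + $210.19 + $91.39 + $387.67 = $3375.96
Net pay = $9138.90 − $3375.96 = $5762.94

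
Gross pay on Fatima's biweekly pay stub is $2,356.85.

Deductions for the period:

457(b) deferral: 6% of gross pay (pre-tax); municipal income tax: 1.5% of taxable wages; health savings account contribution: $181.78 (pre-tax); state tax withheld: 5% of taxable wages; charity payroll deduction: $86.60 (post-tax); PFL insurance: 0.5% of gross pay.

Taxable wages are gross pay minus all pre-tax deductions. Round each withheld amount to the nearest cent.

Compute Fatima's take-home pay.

457(b) deferral: $2,356.85 × 0.06 = $141.41
Health savings account contribution: $181.78
Pre-tax total = $141.41 + $181.78 = $323.19
Taxable wages = $2,356.85 − $323.19 = $2,033.66
State tax withheld: $2,033.66 × 0.05 = $101.68
Municipal income tax: $2,033.66 × 0.015 = $30.50
PFL insurance: $2,356.85 × 0.005 = $11.78
Charity payroll deduction: $86.60
Total deductions = $141.41 + $181.78 + $101.68 + $30.50 + $11.78 + $86.60 = $553.75
Net pay = $2,356.85 − $553.75 = $1,803.10

$1,803.10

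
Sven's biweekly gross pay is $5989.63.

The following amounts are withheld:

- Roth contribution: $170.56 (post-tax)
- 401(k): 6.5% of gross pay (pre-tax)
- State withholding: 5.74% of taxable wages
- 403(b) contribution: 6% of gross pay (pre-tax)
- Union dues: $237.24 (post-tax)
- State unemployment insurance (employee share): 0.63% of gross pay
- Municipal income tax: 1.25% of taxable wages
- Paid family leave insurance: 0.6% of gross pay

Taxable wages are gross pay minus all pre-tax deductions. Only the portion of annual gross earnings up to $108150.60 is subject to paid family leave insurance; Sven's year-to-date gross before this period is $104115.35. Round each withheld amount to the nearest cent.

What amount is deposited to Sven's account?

403(b) contribution: $5989.63 × 0.06 = $359.38
401(k): $5989.63 × 0.065 = $389.33
Pre-tax total = $359.38 + $389.33 = $748.71
Taxable wages = $5989.63 − $748.71 = $5240.92
Municipal income tax: $5240.92 × 0.0125 = $65.51
State withholding: $5240.92 × 0.0574 = $300.83
State unemployment insurance (employee share): $5989.63 × 0.0063 = $37.73
Paid family leave insurance: only $108150.60 − $104115.35 = $4035.25 of this check is subject → $4035.25 × 0.006 = $24.21
Roth contribution: $170.56
Union dues: $237.24
Total deductions = $359.38 + $389.33 + $65.51 + $300.83 + $37.73 + $24.21 + $170.56 + $237.24 = $1584.79
Net pay = $5989.63 − $1584.79 = $4404.84

$4404.84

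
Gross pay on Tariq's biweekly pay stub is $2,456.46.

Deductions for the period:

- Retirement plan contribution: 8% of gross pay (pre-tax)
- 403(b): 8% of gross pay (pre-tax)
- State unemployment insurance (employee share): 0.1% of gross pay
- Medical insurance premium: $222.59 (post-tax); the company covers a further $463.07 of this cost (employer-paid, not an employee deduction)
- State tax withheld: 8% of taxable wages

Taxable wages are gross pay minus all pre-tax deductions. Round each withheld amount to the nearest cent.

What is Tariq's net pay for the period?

Retirement plan contribution: $2,456.46 × 0.08 = $196.52
403(b): $2,456.46 × 0.08 = $196.52
Pre-tax total = $196.52 + $196.52 = $393.04
Taxable wages = $2,456.46 − $393.04 = $2,063.42
State tax withheld: $2,063.42 × 0.08 = $165.07
State unemployment insurance (employee share): $2,456.46 × 0.001 = $2.46
Medical insurance premium: $222.59
(Employer's $463.07 toward medical insurance premium is not withheld from the employee.)
Total deductions = $196.52 + $196.52 + $165.07 + $2.46 + $222.59 = $783.16
Net pay = $2,456.46 − $783.16 = $1,673.30

$1,673.30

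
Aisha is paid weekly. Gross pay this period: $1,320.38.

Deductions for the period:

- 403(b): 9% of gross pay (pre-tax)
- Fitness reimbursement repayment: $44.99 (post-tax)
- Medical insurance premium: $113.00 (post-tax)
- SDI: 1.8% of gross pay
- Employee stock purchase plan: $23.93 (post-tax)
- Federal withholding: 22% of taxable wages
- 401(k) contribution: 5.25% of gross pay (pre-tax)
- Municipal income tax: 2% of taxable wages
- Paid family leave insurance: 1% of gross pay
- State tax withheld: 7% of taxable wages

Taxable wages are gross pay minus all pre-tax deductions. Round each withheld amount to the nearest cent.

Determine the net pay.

403(b): $1,320.38 × 0.09 = $118.83
401(k) contribution: $1,320.38 × 0.0525 = $69.32
Pre-tax total = $118.83 + $69.32 = $188.15
Taxable wages = $1,320.38 − $188.15 = $1,132.23
Federal withholding: $1,132.23 × 0.22 = $249.09
Municipal income tax: $1,132.23 × 0.02 = $22.64
State tax withheld: $1,132.23 × 0.07 = $79.26
Paid family leave insurance: $1,320.38 × 0.01 = $13.20
SDI: $1,320.38 × 0.018 = $23.77
Medical insurance premium: $113.00
Fitness reimbursement repayment: $44.99
Employee stock purchase plan: $23.93
Total deductions = $118.83 + $69.32 + $249.09 + $22.64 + $79.26 + $13.20 + $23.77 + $113.00 + $44.99 + $23.93 = $758.03
Net pay = $1,320.38 − $758.03 = $562.35

$562.35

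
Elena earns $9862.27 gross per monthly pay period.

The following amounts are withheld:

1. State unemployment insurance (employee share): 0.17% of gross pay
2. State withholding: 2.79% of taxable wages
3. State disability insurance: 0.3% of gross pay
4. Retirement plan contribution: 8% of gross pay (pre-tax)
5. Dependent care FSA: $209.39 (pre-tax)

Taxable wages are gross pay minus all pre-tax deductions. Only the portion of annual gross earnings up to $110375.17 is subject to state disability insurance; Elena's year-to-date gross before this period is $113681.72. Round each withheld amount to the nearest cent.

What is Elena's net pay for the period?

$8599.83

Dependent care FSA: $209.39
Retirement plan contribution: $9862.27 × 0.08 = $788.98
Pre-tax total = $209.39 + $788.98 = $998.37
Taxable wages = $9862.27 − $998.37 = $8863.90
State withholding: $8863.90 × 0.0279 = $247.30
State disability insurance: annual cap $110375.17 already reached (YTD $113681.72), so $0.00
State unemployment insurance (employee share): $9862.27 × 0.0017 = $16.77
Total deductions = $209.39 + $788.98 + $247.30 + $0.00 + $16.77 = $1262.44
Net pay = $9862.27 − $1262.44 = $8599.83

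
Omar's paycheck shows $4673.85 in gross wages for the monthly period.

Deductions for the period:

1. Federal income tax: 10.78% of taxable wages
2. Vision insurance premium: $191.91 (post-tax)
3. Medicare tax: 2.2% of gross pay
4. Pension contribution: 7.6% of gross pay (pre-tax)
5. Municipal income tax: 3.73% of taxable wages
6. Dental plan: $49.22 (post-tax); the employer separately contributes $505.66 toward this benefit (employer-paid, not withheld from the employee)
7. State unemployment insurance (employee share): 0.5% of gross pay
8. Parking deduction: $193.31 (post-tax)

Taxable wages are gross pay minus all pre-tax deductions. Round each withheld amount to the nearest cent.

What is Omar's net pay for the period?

Pension contribution: $4673.85 × 0.076 = $355.21
Taxable wages = $4673.85 − $355.21 = $4318.64
Federal income tax: $4318.64 × 0.1078 = $465.55
Municipal income tax: $4318.64 × 0.0373 = $161.09
Medicare tax: $4673.85 × 0.022 = $102.82
State unemployment insurance (employee share): $4673.85 × 0.005 = $23.37
Parking deduction: $193.31
Vision insurance premium: $191.91
Dental plan: $49.22
(Employer's $505.66 toward dental plan is not withheld from the employee.)
Total deductions = $355.21 + $465.55 + $161.09 + $102.82 + $23.37 + $193.31 + $191.91 + $49.22 = $1542.48
Net pay = $4673.85 − $1542.48 = $3131.37

$3131.37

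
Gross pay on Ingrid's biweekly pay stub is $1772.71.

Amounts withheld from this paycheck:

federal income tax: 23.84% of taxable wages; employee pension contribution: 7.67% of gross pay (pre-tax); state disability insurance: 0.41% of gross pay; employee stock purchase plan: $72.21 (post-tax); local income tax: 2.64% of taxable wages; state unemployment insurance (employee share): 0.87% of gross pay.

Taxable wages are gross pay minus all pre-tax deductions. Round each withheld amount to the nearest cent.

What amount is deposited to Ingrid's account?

$1108.43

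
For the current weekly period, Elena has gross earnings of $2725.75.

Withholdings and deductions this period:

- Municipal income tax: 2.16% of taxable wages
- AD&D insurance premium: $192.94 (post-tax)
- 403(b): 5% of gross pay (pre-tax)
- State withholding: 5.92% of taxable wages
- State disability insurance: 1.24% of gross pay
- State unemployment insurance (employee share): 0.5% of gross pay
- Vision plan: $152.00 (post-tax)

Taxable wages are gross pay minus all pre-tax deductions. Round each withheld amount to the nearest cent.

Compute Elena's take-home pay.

403(b): $2725.75 × 0.05 = $136.29
Taxable wages = $2725.75 − $136.29 = $2589.46
Municipal income tax: $2589.46 × 0.0216 = $55.93
State withholding: $2589.46 × 0.0592 = $153.30
State unemployment insurance (employee share): $2725.75 × 0.005 = $13.63
State disability insurance: $2725.75 × 0.0124 = $33.80
Vision plan: $152.00
AD&D insurance premium: $192.94
Total deductions = $136.29 + $55.93 + $153.30 + $13.63 + $33.80 + $152.00 + $192.94 = $737.89
Net pay = $2725.75 − $737.89 = $1987.86

$1987.86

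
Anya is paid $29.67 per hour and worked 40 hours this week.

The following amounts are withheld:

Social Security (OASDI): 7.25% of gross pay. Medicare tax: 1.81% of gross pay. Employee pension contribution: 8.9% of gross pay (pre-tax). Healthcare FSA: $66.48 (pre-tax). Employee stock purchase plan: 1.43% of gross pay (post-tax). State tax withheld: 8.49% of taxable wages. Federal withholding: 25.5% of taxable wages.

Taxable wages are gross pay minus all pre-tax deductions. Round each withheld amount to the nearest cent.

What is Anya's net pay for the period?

$545.30

Gross pay: 40 × $29.67 = $1,186.80
Employee pension contribution: $1,186.80 × 0.089 = $105.63
Healthcare FSA: $66.48
Pre-tax total = $105.63 + $66.48 = $172.11
Taxable wages = $1,186.80 − $172.11 = $1,014.69
Federal withholding: $1,014.69 × 0.255 = $258.75
State tax withheld: $1,014.69 × 0.0849 = $86.15
Social Security (OASDI): $1,186.80 × 0.0725 = $86.04
Medicare tax: $1,186.80 × 0.0181 = $21.48
Employee stock purchase plan: $1,186.80 × 0.0143 = $16.97
Total deductions = $105.63 + $66.48 + $258.75 + $86.15 + $86.04 + $21.48 + $16.97 = $641.50
Net pay = $1,186.80 − $641.50 = $545.30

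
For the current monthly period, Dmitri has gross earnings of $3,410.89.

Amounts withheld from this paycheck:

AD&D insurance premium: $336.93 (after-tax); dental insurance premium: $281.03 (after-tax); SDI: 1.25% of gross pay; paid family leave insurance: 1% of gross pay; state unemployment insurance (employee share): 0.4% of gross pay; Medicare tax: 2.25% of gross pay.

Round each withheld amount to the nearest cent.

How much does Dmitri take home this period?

Medicare tax: $3,410.89 × 0.0225 = $76.75
SDI: $3,410.89 × 0.0125 = $42.64
State unemployment insurance (employee share): $3,410.89 × 0.004 = $13.64
Paid family leave insurance: $3,410.89 × 0.01 = $34.11
AD&D insurance premium: $336.93
Dental insurance premium: $281.03
Total deductions = $76.75 + $42.64 + $13.64 + $34.11 + $336.93 + $281.03 = $785.10
Net pay = $3,410.89 − $785.10 = $2,625.79

$2,625.79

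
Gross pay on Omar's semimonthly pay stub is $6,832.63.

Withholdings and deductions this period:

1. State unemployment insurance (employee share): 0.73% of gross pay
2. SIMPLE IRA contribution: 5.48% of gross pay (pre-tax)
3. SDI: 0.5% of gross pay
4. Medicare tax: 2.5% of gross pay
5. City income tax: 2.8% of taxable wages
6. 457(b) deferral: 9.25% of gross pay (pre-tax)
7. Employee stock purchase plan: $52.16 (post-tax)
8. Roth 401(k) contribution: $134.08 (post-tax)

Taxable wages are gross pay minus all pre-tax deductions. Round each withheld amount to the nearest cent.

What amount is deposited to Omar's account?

$5,221.95

SIMPLE IRA contribution: $6,832.63 × 0.0548 = $374.43
457(b) deferral: $6,832.63 × 0.0925 = $632.02
Pre-tax total = $374.43 + $632.02 = $1,006.45
Taxable wages = $6,832.63 − $1,006.45 = $5,826.18
City income tax: $5,826.18 × 0.028 = $163.13
Medicare tax: $6,832.63 × 0.025 = $170.82
State unemployment insurance (employee share): $6,832.63 × 0.0073 = $49.88
SDI: $6,832.63 × 0.005 = $34.16
Roth 401(k) contribution: $134.08
Employee stock purchase plan: $52.16
Total deductions = $374.43 + $632.02 + $163.13 + $170.82 + $49.88 + $34.16 + $134.08 + $52.16 = $1,610.68
Net pay = $6,832.63 − $1,610.68 = $5,221.95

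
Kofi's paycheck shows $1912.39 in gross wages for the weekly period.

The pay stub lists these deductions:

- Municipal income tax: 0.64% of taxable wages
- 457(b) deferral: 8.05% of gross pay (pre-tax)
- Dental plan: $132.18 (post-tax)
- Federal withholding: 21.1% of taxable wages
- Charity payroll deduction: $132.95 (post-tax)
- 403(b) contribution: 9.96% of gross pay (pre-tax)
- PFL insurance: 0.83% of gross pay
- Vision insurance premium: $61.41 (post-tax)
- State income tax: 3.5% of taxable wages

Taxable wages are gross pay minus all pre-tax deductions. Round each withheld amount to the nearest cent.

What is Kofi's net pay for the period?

$829.80

457(b) deferral: $1912.39 × 0.0805 = $153.95
403(b) contribution: $1912.39 × 0.0996 = $190.47
Pre-tax total = $153.95 + $190.47 = $344.42
Taxable wages = $1912.39 − $344.42 = $1567.97
Federal withholding: $1567.97 × 0.211 = $330.84
State income tax: $1567.97 × 0.035 = $54.88
Municipal income tax: $1567.97 × 0.0064 = $10.04
PFL insurance: $1912.39 × 0.0083 = $15.87
Dental plan: $132.18
Vision insurance premium: $61.41
Charity payroll deduction: $132.95
Total deductions = $153.95 + $190.47 + $330.84 + $54.88 + $10.04 + $15.87 + $132.18 + $61.41 + $132.95 = $1082.59
Net pay = $1912.39 − $1082.59 = $829.80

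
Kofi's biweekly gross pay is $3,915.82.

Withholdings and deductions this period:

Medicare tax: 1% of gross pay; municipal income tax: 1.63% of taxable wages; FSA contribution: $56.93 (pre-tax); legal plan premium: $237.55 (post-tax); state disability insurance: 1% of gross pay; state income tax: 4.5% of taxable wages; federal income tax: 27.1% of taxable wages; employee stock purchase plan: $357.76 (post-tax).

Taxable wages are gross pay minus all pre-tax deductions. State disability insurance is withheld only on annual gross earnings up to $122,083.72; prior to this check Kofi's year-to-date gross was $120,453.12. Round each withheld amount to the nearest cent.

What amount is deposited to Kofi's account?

FSA contribution: $56.93
Taxable wages = $3,915.82 − $56.93 = $3,858.89
Municipal income tax: $3,858.89 × 0.0163 = $62.90
State income tax: $3,858.89 × 0.045 = $173.65
Federal income tax: $3,858.89 × 0.271 = $1,045.76
Medicare tax: $3,915.82 × 0.01 = $39.16
State disability insurance: only $122,083.72 − $120,453.12 = $1,630.60 of this check is subject → $1,630.60 × 0.01 = $16.31
Legal plan premium: $237.55
Employee stock purchase plan: $357.76
Total deductions = $56.93 + $62.90 + $173.65 + $1,045.76 + $39.16 + $16.31 + $237.55 + $357.76 = $1,990.02
Net pay = $3,915.82 − $1,990.02 = $1,925.80

$1,925.80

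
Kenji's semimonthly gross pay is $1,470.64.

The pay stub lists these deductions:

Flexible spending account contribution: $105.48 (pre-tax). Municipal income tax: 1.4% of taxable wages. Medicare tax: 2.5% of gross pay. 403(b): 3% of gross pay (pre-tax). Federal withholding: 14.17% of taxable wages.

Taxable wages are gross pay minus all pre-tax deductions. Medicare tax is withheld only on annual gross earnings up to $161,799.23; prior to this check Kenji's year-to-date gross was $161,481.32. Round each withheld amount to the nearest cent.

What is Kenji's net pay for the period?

403(b): $1,470.64 × 0.03 = $44.12
Flexible spending account contribution: $105.48
Pre-tax total = $44.12 + $105.48 = $149.60
Taxable wages = $1,470.64 − $149.60 = $1,321.04
Federal withholding: $1,321.04 × 0.1417 = $187.19
Municipal income tax: $1,321.04 × 0.014 = $18.49
Medicare tax: only $161,799.23 − $161,481.32 = $317.91 of this check is subject → $317.91 × 0.025 = $7.95
Total deductions = $44.12 + $105.48 + $187.19 + $18.49 + $7.95 = $363.23
Net pay = $1,470.64 − $363.23 = $1,107.41

$1,107.41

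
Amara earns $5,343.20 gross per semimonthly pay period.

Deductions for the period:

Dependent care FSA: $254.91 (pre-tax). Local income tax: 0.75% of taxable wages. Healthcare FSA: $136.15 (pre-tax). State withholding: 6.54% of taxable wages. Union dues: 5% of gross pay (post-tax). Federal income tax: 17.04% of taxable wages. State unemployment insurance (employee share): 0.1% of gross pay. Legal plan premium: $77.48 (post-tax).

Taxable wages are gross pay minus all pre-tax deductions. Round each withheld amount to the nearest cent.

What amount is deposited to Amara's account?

$3,397.31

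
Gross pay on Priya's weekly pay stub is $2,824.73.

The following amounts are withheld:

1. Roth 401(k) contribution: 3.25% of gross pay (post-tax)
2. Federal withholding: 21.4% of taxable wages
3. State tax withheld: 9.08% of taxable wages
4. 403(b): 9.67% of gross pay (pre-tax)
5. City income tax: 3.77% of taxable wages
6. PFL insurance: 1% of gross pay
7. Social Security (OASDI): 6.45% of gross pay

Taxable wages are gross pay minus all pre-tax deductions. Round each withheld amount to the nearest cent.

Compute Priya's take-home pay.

403(b): $2,824.73 × 0.0967 = $273.15
Taxable wages = $2,824.73 − $273.15 = $2,551.58
City income tax: $2,551.58 × 0.0377 = $96.19
State tax withheld: $2,551.58 × 0.0908 = $231.68
Federal withholding: $2,551.58 × 0.214 = $546.04
Social Security (OASDI): $2,824.73 × 0.0645 = $182.20
PFL insurance: $2,824.73 × 0.01 = $28.25
Roth 401(k) contribution: $2,824.73 × 0.0325 = $91.80
Total deductions = $273.15 + $96.19 + $231.68 + $546.04 + $182.20 + $28.25 + $91.80 = $1,449.31
Net pay = $2,824.73 − $1,449.31 = $1,375.42

$1,375.42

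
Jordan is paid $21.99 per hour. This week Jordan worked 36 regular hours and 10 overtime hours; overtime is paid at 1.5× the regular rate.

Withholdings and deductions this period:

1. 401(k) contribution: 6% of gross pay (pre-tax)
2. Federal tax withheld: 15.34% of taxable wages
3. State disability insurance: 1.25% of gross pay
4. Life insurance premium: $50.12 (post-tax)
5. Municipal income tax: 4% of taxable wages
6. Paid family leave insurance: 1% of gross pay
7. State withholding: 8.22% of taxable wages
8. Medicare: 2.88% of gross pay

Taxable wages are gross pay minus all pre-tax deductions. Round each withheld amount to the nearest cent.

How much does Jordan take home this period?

Regular pay: 36 × $21.99 = $791.64
Overtime pay: 10 × $21.99 × 1.5 = $329.85
Gross pay = $791.64 + $329.85 = $1121.49
401(k) contribution: $1121.49 × 0.06 = $67.29
Taxable wages = $1121.49 − $67.29 = $1054.20
State withholding: $1054.20 × 0.0822 = $86.66
Municipal income tax: $1054.20 × 0.04 = $42.17
Federal tax withheld: $1054.20 × 0.1534 = $161.71
Paid family leave insurance: $1121.49 × 0.01 = $11.21
Medicare: $1121.49 × 0.0288 = $32.30
State disability insurance: $1121.49 × 0.0125 = $14.02
Life insurance premium: $50.12
Total deductions = $67.29 + $86.66 + $42.17 + $161.71 + $11.21 + $32.30 + $14.02 + $50.12 = $465.48
Net pay = $1121.49 − $465.48 = $656.01

$656.01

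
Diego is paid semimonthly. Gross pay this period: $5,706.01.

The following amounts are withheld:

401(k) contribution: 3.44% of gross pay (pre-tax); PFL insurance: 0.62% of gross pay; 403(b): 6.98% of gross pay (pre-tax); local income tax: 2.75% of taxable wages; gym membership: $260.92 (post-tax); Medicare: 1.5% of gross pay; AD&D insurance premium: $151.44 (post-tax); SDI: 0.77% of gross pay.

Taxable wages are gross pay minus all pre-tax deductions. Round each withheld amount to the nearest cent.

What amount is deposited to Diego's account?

401(k) contribution: $5,706.01 × 0.0344 = $196.29
403(b): $5,706.01 × 0.0698 = $398.28
Pre-tax total = $196.29 + $398.28 = $594.57
Taxable wages = $5,706.01 − $594.57 = $5,111.44
Local income tax: $5,111.44 × 0.0275 = $140.56
SDI: $5,706.01 × 0.0077 = $43.94
PFL insurance: $5,706.01 × 0.0062 = $35.38
Medicare: $5,706.01 × 0.015 = $85.59
AD&D insurance premium: $151.44
Gym membership: $260.92
Total deductions = $196.29 + $398.28 + $140.56 + $43.94 + $35.38 + $85.59 + $151.44 + $260.92 = $1,312.40
Net pay = $5,706.01 − $1,312.40 = $4,393.61

$4,393.61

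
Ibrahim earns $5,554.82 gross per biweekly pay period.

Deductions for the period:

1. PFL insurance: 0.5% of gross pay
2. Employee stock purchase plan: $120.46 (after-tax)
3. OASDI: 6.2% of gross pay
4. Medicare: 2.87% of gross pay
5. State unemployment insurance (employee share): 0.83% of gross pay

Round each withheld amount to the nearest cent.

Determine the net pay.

$4,856.66

PFL insurance: $5,554.82 × 0.005 = $27.77
Medicare: $5,554.82 × 0.0287 = $159.42
OASDI: $5,554.82 × 0.062 = $344.40
State unemployment insurance (employee share): $5,554.82 × 0.0083 = $46.11
Employee stock purchase plan: $120.46
Total deductions = $27.77 + $159.42 + $344.40 + $46.11 + $120.46 = $698.16
Net pay = $5,554.82 − $698.16 = $4,856.66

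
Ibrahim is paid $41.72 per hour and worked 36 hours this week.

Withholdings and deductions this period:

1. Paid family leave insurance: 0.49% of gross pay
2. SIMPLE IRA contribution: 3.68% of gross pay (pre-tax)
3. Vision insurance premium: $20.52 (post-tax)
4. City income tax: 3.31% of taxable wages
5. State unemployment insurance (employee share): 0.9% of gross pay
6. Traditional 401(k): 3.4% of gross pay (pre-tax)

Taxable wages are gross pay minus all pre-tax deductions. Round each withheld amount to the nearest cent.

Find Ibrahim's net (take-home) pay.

Gross pay: 36 × $41.72 = $1,501.92
Traditional 401(k): $1,501.92 × 0.034 = $51.07
SIMPLE IRA contribution: $1,501.92 × 0.0368 = $55.27
Pre-tax total = $51.07 + $55.27 = $106.34
Taxable wages = $1,501.92 − $106.34 = $1,395.58
City income tax: $1,395.58 × 0.0331 = $46.19
State unemployment insurance (employee share): $1,501.92 × 0.009 = $13.52
Paid family leave insurance: $1,501.92 × 0.0049 = $7.36
Vision insurance premium: $20.52
Total deductions = $51.07 + $55.27 + $46.19 + $13.52 + $7.36 + $20.52 = $193.93
Net pay = $1,501.92 − $193.93 = $1,307.99

$1,307.99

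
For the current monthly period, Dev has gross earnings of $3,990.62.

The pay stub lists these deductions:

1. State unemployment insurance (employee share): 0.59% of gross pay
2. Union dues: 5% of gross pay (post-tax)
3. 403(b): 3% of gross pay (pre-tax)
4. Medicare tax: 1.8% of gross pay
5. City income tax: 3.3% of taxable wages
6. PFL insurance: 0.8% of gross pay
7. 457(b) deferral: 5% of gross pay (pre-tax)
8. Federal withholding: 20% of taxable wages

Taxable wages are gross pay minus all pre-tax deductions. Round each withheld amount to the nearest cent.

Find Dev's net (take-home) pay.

$2,489.12

403(b): $3,990.62 × 0.03 = $119.72
457(b) deferral: $3,990.62 × 0.05 = $199.53
Pre-tax total = $119.72 + $199.53 = $319.25
Taxable wages = $3,990.62 − $319.25 = $3,671.37
Federal withholding: $3,671.37 × 0.2 = $734.27
City income tax: $3,671.37 × 0.033 = $121.16
PFL insurance: $3,990.62 × 0.008 = $31.92
Medicare tax: $3,990.62 × 0.018 = $71.83
State unemployment insurance (employee share): $3,990.62 × 0.0059 = $23.54
Union dues: $3,990.62 × 0.05 = $199.53
Total deductions = $119.72 + $199.53 + $734.27 + $121.16 + $31.92 + $71.83 + $23.54 + $199.53 = $1,501.50
Net pay = $3,990.62 − $1,501.50 = $2,489.12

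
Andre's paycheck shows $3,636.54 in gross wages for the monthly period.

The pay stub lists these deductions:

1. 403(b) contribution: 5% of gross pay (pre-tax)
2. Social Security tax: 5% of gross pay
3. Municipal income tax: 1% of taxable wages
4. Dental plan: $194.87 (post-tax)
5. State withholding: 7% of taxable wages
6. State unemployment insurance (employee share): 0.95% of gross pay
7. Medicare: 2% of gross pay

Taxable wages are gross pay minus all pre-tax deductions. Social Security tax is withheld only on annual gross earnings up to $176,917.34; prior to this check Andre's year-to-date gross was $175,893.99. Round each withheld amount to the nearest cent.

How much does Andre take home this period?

$2,825.01

403(b) contribution: $3,636.54 × 0.05 = $181.83
Taxable wages = $3,636.54 − $181.83 = $3,454.71
Municipal income tax: $3,454.71 × 0.01 = $34.55
State withholding: $3,454.71 × 0.07 = $241.83
State unemployment insurance (employee share): $3,636.54 × 0.0095 = $34.55
Social Security tax: only $176,917.34 − $175,893.99 = $1,023.35 of this check is subject → $1,023.35 × 0.05 = $51.17
Medicare: $3,636.54 × 0.02 = $72.73
Dental plan: $194.87
Total deductions = $181.83 + $34.55 + $241.83 + $34.55 + $51.17 + $72.73 + $194.87 = $811.53
Net pay = $3,636.54 − $811.53 = $2,825.01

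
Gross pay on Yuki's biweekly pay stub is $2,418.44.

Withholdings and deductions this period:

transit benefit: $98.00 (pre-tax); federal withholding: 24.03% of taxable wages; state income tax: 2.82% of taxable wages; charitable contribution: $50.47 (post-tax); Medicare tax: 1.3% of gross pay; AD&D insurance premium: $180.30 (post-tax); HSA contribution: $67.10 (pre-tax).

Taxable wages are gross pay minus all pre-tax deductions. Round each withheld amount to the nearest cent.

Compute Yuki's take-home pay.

$1,386.11

Transit benefit: $98.00
HSA contribution: $67.10
Pre-tax total = $98.00 + $67.10 = $165.10
Taxable wages = $2,418.44 − $165.10 = $2,253.34
Federal withholding: $2,253.34 × 0.2403 = $541.48
State income tax: $2,253.34 × 0.0282 = $63.54
Medicare tax: $2,418.44 × 0.013 = $31.44
Charitable contribution: $50.47
AD&D insurance premium: $180.30
Total deductions = $98.00 + $67.10 + $541.48 + $63.54 + $31.44 + $50.47 + $180.30 = $1,032.33
Net pay = $2,418.44 − $1,032.33 = $1,386.11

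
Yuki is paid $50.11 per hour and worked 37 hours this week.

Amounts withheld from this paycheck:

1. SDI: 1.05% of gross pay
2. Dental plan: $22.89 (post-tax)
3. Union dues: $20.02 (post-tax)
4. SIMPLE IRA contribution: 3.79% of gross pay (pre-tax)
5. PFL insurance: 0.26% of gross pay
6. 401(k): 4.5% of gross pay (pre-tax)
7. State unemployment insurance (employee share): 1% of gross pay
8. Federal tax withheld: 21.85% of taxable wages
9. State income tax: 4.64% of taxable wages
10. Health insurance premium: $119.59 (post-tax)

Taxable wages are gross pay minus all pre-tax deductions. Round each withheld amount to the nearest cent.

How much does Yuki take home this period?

Gross pay: 37 × $50.11 = $1,854.07
401(k): $1,854.07 × 0.045 = $83.43
SIMPLE IRA contribution: $1,854.07 × 0.0379 = $70.27
Pre-tax total = $83.43 + $70.27 = $153.70
Taxable wages = $1,854.07 − $153.70 = $1,700.37
State income tax: $1,700.37 × 0.0464 = $78.90
Federal tax withheld: $1,700.37 × 0.2185 = $371.53
SDI: $1,854.07 × 0.0105 = $19.47
State unemployment insurance (employee share): $1,854.07 × 0.01 = $18.54
PFL insurance: $1,854.07 × 0.0026 = $4.82
Union dues: $20.02
Dental plan: $22.89
Health insurance premium: $119.59
Total deductions = $83.43 + $70.27 + $78.90 + $371.53 + $19.47 + $18.54 + $4.82 + $20.02 + $22.89 + $119.59 = $809.46
Net pay = $1,854.07 − $809.46 = $1,044.61

$1,044.61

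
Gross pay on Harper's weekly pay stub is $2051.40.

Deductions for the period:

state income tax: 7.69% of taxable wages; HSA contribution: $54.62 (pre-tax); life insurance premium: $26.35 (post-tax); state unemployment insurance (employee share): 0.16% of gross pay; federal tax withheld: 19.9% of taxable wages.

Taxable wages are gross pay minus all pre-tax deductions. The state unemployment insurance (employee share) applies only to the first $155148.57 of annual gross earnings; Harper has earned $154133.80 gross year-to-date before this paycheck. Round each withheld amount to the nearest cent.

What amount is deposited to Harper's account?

HSA contribution: $54.62
Taxable wages = $2051.40 − $54.62 = $1996.78
Federal tax withheld: $1996.78 × 0.199 = $397.36
State income tax: $1996.78 × 0.0769 = $153.55
State unemployment insurance (employee share): only $155148.57 − $154133.80 = $1014.77 of this check is subject → $1014.77 × 0.0016 = $1.62
Life insurance premium: $26.35
Total deductions = $54.62 + $397.36 + $153.55 + $1.62 + $26.35 = $633.50
Net pay = $2051.40 − $633.50 = $1417.90

$1417.90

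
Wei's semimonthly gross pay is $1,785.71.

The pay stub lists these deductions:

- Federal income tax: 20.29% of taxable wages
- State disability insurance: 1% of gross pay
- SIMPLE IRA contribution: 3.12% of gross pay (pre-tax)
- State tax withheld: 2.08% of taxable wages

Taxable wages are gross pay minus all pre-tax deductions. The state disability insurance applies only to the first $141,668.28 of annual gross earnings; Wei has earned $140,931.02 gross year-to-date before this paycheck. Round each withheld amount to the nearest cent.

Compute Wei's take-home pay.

$1,335.63

SIMPLE IRA contribution: $1,785.71 × 0.0312 = $55.71
Taxable wages = $1,785.71 − $55.71 = $1,730.00
State tax withheld: $1,730.00 × 0.0208 = $35.98
Federal income tax: $1,730.00 × 0.2029 = $351.02
State disability insurance: only $141,668.28 − $140,931.02 = $737.26 of this check is subject → $737.26 × 0.01 = $7.37
Total deductions = $55.71 + $35.98 + $351.02 + $7.37 = $450.08
Net pay = $1,785.71 − $450.08 = $1,335.63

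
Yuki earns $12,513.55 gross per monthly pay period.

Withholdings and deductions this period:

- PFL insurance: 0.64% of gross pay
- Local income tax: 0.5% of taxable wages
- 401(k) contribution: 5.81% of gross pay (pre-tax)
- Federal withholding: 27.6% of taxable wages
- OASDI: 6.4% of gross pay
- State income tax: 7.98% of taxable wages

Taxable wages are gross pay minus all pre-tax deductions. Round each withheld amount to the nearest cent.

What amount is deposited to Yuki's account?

401(k) contribution: $12,513.55 × 0.0581 = $727.04
Taxable wages = $12,513.55 − $727.04 = $11,786.51
Local income tax: $11,786.51 × 0.005 = $58.93
State income tax: $11,786.51 × 0.0798 = $940.56
Federal withholding: $11,786.51 × 0.276 = $3,253.08
OASDI: $12,513.55 × 0.064 = $800.87
PFL insurance: $12,513.55 × 0.0064 = $80.09
Total deductions = $727.04 + $58.93 + $940.56 + $3,253.08 + $800.87 + $80.09 = $5,860.57
Net pay = $12,513.55 − $5,860.57 = $6,652.98

$6,652.98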